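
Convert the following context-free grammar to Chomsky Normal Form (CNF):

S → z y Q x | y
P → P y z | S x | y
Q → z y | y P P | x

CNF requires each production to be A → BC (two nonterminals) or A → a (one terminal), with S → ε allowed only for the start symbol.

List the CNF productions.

TZ → z; TY → y; TX → x; S → y; P → y; Q → x; S → TZ X0; X0 → TY X1; X1 → Q TX; P → P X2; X2 → TY TZ; P → S TX; Q → TZ TY; Q → TY X3; X3 → P P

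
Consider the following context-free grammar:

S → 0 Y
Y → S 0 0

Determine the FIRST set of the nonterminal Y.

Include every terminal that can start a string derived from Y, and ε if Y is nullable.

We compute FIRST(Y) using the standard algorithm.
FIRST(S) = {0}
FIRST(Y) = {0}
Therefore, FIRST(Y) = {0}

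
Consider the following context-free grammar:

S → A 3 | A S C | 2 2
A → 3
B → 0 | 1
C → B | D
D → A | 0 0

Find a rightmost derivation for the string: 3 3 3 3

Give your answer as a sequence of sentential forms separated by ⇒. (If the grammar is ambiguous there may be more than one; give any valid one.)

S ⇒ A S C ⇒ A S D ⇒ A S A ⇒ A S 3 ⇒ A A 3 3 ⇒ A 3 3 3 ⇒ 3 3 3 3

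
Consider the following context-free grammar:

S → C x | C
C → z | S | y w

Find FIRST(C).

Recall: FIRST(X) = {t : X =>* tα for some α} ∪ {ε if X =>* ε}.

We compute FIRST(C) using the standard algorithm.
FIRST(C) = {y, z}
FIRST(S) = {y, z}
Therefore, FIRST(C) = {y, z}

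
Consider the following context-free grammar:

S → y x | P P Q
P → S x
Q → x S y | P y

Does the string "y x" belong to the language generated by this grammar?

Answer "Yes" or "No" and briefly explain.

Yes - a valid derivation exists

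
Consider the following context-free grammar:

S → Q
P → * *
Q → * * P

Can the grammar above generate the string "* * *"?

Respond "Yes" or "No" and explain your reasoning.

No - no valid derivation exists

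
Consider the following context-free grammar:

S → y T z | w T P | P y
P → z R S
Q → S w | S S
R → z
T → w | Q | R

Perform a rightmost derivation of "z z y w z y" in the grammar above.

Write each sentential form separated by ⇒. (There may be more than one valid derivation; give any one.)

S ⇒ P y ⇒ z R S y ⇒ z R y T z y ⇒ z R y w z y ⇒ z z y w z y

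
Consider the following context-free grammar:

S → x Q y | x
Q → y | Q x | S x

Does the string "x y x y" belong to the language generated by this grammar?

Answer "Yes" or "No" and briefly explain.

Yes - a valid derivation exists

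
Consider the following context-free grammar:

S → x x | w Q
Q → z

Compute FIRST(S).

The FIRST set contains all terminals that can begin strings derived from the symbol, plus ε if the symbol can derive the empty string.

We compute FIRST(S) using the standard algorithm.
FIRST(Q) = {z}
FIRST(S) = {w, x}
Therefore, FIRST(S) = {w, x}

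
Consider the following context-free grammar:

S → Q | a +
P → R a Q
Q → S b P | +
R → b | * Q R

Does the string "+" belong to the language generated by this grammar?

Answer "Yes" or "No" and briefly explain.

Yes - a valid derivation exists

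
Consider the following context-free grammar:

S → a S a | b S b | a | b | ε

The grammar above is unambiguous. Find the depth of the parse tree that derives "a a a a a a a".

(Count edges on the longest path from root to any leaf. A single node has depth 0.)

4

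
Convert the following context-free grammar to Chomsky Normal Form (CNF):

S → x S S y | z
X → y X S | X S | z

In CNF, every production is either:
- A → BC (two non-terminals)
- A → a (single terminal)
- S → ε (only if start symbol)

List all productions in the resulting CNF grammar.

TX → x; TY → y; S → z; X → z; S → TX X0; X0 → S X1; X1 → S TY; X → TY X2; X2 → X S; X → X S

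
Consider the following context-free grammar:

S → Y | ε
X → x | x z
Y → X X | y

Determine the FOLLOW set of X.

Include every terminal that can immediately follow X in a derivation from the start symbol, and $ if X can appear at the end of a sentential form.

We compute FOLLOW(X) using the standard algorithm.
FOLLOW(S) starts with {$}.
FIRST(S) = {x, y, ε}
FIRST(X) = {x}
FIRST(Y) = {x, y}
FOLLOW(S) = {$}
FOLLOW(X) = {$, x}
FOLLOW(Y) = {$}
Therefore, FOLLOW(X) = {$, x}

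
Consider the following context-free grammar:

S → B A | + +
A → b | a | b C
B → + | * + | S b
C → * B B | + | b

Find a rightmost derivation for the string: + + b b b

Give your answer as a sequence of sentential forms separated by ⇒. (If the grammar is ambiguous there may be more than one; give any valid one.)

S ⇒ B A ⇒ B b C ⇒ B b b ⇒ S b b b ⇒ + + b b b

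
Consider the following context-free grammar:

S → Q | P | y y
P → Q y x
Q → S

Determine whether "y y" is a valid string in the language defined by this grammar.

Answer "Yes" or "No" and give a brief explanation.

Yes - a valid derivation exists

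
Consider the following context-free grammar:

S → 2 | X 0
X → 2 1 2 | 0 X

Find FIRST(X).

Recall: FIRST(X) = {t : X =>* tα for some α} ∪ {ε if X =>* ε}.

We compute FIRST(X) using the standard algorithm.
FIRST(S) = {0, 2}
FIRST(X) = {0, 2}
Therefore, FIRST(X) = {0, 2}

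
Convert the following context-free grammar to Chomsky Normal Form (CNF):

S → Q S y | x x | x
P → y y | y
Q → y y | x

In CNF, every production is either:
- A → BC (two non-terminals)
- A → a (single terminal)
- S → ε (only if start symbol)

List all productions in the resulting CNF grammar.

TY → y; TX → x; S → x; P → y; Q → x; S → Q X0; X0 → S TY; S → TX TX; P → TY TY; Q → TY TY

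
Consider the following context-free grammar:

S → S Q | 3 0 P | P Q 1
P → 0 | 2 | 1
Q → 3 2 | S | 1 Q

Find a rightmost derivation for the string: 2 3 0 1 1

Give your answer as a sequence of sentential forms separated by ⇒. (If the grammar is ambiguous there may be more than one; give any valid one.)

S ⇒ P Q 1 ⇒ P S 1 ⇒ P 3 0 P 1 ⇒ P 3 0 1 1 ⇒ 2 3 0 1 1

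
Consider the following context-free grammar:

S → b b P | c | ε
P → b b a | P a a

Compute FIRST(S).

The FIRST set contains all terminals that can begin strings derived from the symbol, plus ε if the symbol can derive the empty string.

We compute FIRST(S) using the standard algorithm.
FIRST(P) = {b}
FIRST(S) = {b, c, ε}
Therefore, FIRST(S) = {b, c, ε}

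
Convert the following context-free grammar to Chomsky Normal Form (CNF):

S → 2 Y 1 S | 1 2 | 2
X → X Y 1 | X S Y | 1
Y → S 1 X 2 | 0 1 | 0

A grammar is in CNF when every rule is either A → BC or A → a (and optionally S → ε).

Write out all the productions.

T2 → 2; T1 → 1; S → 2; X → 1; T0 → 0; Y → 0; S → T2 X0; X0 → Y X1; X1 → T1 S; S → T1 T2; X → X X2; X2 → Y T1; X → X X3; X3 → S Y; Y → S X4; X4 → T1 X5; X5 → X T2; Y → T0 T1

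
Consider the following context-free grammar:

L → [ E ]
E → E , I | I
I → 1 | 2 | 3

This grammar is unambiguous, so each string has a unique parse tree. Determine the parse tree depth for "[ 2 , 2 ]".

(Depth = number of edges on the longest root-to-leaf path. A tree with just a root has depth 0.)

4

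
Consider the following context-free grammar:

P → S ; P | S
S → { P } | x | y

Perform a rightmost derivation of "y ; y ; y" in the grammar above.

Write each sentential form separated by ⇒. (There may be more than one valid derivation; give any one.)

P ⇒ S ; P ⇒ S ; S ; P ⇒ S ; S ; S ⇒ S ; S ; y ⇒ S ; y ; y ⇒ y ; y ; y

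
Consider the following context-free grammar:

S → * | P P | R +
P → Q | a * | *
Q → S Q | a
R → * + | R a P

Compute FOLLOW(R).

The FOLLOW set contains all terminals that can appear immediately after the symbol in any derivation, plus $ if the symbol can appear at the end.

We compute FOLLOW(R) using the standard algorithm.
FOLLOW(S) starts with {$}.
FIRST(P) = {*, a}
FIRST(Q) = {*, a}
FIRST(R) = {*}
FIRST(S) = {*, a}
FOLLOW(P) = {$, *, +, a}
FOLLOW(Q) = {$, *, +, a}
FOLLOW(R) = {+, a}
FOLLOW(S) = {$, *, a}
Therefore, FOLLOW(R) = {+, a}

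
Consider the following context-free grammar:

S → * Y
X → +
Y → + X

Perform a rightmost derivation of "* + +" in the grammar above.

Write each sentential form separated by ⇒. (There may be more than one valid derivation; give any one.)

S ⇒ * Y ⇒ * + X ⇒ * + +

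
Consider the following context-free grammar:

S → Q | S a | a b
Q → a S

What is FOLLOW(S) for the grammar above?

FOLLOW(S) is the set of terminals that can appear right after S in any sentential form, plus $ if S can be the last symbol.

We compute FOLLOW(S) using the standard algorithm.
FOLLOW(S) starts with {$}.
FIRST(Q) = {a}
FIRST(S) = {a}
FOLLOW(Q) = {$, a}
FOLLOW(S) = {$, a}
Therefore, FOLLOW(S) = {$, a}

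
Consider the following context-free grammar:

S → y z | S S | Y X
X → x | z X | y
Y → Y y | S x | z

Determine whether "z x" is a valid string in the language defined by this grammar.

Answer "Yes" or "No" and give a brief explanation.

Yes - a valid derivation exists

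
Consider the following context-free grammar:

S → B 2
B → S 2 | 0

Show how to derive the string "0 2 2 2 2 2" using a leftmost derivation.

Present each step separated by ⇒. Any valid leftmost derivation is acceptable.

S ⇒ B 2 ⇒ S 2 2 ⇒ B 2 2 2 ⇒ S 2 2 2 2 ⇒ B 2 2 2 2 2 ⇒ 0 2 2 2 2 2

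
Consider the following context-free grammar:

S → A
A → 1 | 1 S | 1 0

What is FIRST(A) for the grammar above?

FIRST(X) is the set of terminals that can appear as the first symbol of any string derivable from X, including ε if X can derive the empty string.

We compute FIRST(A) using the standard algorithm.
FIRST(A) = {1}
FIRST(S) = {1}
Therefore, FIRST(A) = {1}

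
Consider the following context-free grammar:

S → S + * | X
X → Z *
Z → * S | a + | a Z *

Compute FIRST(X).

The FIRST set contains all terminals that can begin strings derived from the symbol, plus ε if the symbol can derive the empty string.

We compute FIRST(X) using the standard algorithm.
FIRST(S) = {*, a}
FIRST(X) = {*, a}
FIRST(Z) = {*, a}
Therefore, FIRST(X) = {*, a}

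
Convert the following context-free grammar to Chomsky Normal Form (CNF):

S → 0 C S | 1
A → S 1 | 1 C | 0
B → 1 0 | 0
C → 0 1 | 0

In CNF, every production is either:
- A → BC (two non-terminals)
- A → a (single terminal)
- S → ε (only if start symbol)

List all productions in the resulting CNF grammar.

T0 → 0; S → 1; T1 → 1; A → 0; B → 0; C → 0; S → T0 X0; X0 → C S; A → S T1; A → T1 C; B → T1 T0; C → T0 T1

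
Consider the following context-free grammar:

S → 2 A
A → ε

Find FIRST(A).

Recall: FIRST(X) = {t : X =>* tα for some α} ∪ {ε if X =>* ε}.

We compute FIRST(A) using the standard algorithm.
FIRST(A) = {ε}
FIRST(S) = {2}
Therefore, FIRST(A) = {ε}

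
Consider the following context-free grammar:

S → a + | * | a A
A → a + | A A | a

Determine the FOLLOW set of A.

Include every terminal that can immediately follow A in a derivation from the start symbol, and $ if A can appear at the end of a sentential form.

We compute FOLLOW(A) using the standard algorithm.
FOLLOW(S) starts with {$}.
FIRST(A) = {a}
FIRST(S) = {*, a}
FOLLOW(A) = {$, a}
FOLLOW(S) = {$}
Therefore, FOLLOW(A) = {$, a}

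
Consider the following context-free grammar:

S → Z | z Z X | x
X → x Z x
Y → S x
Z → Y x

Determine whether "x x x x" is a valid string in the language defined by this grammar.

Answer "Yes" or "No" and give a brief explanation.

No - no valid derivation exists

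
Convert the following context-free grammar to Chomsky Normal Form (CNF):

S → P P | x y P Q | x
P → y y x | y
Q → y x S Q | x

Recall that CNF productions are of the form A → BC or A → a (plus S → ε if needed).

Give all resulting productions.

TX → x; TY → y; S → x; P → y; Q → x; S → P P; S → TX X0; X0 → TY X1; X1 → P Q; P → TY X2; X2 → TY TX; Q → TY X3; X3 → TX X4; X4 → S Q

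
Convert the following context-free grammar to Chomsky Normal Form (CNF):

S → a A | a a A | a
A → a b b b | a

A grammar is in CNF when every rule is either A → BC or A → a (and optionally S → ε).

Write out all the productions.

TA → a; S → a; TB → b; A → a; S → TA A; S → TA X0; X0 → TA A; A → TA X1; X1 → TB X2; X2 → TB TB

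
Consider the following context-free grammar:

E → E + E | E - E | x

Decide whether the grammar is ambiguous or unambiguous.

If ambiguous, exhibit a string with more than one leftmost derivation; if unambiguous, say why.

Ambiguous - the string 'x + x + x - x - x' has two distinct leftmost derivations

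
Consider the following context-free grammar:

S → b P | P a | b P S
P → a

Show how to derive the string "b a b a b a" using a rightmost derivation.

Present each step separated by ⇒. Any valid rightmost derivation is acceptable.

S ⇒ b P S ⇒ b P b P S ⇒ b P b P b P ⇒ b P b P b a ⇒ b P b a b a ⇒ b a b a b a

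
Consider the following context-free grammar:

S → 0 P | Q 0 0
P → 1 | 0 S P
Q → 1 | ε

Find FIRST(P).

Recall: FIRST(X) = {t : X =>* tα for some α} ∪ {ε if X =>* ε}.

We compute FIRST(P) using the standard algorithm.
FIRST(P) = {0, 1}
FIRST(Q) = {1, ε}
FIRST(S) = {0, 1}
Therefore, FIRST(P) = {0, 1}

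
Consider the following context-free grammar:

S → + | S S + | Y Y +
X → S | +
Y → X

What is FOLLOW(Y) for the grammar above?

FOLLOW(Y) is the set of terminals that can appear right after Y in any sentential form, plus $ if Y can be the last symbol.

We compute FOLLOW(Y) using the standard algorithm.
FOLLOW(S) starts with {$}.
FIRST(S) = {+}
FIRST(X) = {+}
FIRST(Y) = {+}
FOLLOW(S) = {$, +}
FOLLOW(X) = {+}
FOLLOW(Y) = {+}
Therefore, FOLLOW(Y) = {+}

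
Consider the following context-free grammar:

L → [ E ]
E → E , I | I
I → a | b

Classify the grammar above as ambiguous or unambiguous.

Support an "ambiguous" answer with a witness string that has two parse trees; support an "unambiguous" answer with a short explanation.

Unambiguous - every string in the language has a unique parse tree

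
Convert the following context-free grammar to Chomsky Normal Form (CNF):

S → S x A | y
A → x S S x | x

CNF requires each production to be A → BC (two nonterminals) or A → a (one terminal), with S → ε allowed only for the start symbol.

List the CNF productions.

TX → x; S → y; A → x; S → S X0; X0 → TX A; A → TX X1; X1 → S X2; X2 → S TX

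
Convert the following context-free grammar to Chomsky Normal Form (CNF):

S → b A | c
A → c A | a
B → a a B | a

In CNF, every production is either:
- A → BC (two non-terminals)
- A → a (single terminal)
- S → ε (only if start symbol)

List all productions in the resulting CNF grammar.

TB → b; S → c; TC → c; A → a; TA → a; B → a; S → TB A; A → TC A; B → TA X0; X0 → TA B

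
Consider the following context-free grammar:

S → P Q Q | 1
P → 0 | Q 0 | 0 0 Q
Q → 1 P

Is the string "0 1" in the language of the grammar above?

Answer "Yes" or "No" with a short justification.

No - no valid derivation exists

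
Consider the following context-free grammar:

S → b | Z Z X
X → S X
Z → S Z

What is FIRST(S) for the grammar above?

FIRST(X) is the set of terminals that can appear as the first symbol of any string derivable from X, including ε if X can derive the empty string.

We compute FIRST(S) using the standard algorithm.
FIRST(S) = {b}
FIRST(X) = {b}
FIRST(Z) = {b}
Therefore, FIRST(S) = {b}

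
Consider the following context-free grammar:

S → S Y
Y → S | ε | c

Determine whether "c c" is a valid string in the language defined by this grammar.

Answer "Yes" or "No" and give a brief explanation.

No - no valid derivation exists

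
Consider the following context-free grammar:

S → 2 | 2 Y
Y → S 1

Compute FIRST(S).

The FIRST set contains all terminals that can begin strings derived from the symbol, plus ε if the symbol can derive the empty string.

We compute FIRST(S) using the standard algorithm.
FIRST(S) = {2}
FIRST(Y) = {2}
Therefore, FIRST(S) = {2}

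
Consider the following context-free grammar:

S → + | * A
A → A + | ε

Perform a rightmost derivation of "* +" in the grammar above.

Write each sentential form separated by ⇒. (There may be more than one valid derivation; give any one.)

S ⇒ * A ⇒ * A + ⇒ * +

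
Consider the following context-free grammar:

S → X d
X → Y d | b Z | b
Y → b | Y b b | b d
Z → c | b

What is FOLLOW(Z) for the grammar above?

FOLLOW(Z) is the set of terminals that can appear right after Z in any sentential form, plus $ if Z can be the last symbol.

We compute FOLLOW(Z) using the standard algorithm.
FOLLOW(S) starts with {$}.
FIRST(S) = {b}
FIRST(X) = {b}
FIRST(Y) = {b}
FIRST(Z) = {b, c}
FOLLOW(S) = {$}
FOLLOW(X) = {d}
FOLLOW(Y) = {b, d}
FOLLOW(Z) = {d}
Therefore, FOLLOW(Z) = {d}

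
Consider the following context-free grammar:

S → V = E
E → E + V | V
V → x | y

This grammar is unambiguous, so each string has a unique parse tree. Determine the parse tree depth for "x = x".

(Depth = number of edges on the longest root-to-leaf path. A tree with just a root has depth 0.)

3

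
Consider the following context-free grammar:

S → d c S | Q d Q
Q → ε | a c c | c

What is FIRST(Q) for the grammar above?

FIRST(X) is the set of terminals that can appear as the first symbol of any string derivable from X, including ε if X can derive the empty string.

We compute FIRST(Q) using the standard algorithm.
FIRST(Q) = {a, c, ε}
FIRST(S) = {a, c, d}
Therefore, FIRST(Q) = {a, c, ε}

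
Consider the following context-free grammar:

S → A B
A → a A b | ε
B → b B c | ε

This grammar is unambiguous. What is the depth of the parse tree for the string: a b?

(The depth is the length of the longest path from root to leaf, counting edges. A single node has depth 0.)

3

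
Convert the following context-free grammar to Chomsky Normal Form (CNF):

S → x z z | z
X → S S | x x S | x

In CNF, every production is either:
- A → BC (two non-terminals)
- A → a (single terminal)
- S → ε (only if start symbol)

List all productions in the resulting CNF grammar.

TX → x; TZ → z; S → z; X → x; S → TX X0; X0 → TZ TZ; X → S S; X → TX X1; X1 → TX S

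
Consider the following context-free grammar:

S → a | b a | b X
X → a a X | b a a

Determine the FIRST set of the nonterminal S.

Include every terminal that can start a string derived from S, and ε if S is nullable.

We compute FIRST(S) using the standard algorithm.
FIRST(S) = {a, b}
FIRST(X) = {a, b}
Therefore, FIRST(S) = {a, b}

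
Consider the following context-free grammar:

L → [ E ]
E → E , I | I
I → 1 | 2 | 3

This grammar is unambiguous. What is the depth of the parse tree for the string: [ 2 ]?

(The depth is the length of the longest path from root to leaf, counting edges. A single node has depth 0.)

3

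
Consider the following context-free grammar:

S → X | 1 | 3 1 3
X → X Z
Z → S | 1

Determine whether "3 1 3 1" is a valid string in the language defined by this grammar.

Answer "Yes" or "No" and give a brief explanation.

No - no valid derivation exists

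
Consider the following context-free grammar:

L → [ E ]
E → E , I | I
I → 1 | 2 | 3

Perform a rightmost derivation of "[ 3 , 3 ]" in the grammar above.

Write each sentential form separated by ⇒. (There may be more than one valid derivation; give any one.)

L ⇒ [ E ] ⇒ [ E , I ] ⇒ [ E , 3 ] ⇒ [ I , 3 ] ⇒ [ 3 , 3 ]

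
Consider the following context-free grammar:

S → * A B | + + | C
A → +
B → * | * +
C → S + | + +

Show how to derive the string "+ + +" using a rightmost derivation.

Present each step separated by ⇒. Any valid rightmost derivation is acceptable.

S ⇒ C ⇒ S + ⇒ + + +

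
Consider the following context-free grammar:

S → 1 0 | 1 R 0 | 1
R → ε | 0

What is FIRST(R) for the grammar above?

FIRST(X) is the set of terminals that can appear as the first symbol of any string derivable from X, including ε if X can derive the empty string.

We compute FIRST(R) using the standard algorithm.
FIRST(R) = {0, ε}
FIRST(S) = {1}
Therefore, FIRST(R) = {0, ε}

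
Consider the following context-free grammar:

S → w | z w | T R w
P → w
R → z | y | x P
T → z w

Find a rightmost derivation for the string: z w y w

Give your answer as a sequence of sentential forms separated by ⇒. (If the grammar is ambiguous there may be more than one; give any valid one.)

S ⇒ T R w ⇒ T y w ⇒ z w y w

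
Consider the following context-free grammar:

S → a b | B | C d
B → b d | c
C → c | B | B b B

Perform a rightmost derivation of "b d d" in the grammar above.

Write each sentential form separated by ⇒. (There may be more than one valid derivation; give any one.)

S ⇒ C d ⇒ B d ⇒ b d d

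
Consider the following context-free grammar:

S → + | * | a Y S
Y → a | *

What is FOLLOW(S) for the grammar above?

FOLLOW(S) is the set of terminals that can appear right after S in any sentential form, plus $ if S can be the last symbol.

We compute FOLLOW(S) using the standard algorithm.
FOLLOW(S) starts with {$}.
FIRST(S) = {*, +, a}
FIRST(Y) = {*, a}
FOLLOW(S) = {$}
FOLLOW(Y) = {*, +, a}
Therefore, FOLLOW(S) = {$}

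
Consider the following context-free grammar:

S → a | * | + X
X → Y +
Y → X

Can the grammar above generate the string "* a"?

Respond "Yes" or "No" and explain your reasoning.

No - no valid derivation exists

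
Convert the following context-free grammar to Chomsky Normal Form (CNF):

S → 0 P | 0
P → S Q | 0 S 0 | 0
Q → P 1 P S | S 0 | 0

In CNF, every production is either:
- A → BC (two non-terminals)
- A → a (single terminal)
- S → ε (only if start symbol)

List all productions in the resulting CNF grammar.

T0 → 0; S → 0; P → 0; T1 → 1; Q → 0; S → T0 P; P → S Q; P → T0 X0; X0 → S T0; Q → P X1; X1 → T1 X2; X2 → P S; Q → S T0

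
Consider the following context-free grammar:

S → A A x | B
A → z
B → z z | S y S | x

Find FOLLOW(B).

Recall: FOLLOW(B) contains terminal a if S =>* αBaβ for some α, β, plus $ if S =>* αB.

We compute FOLLOW(B) using the standard algorithm.
FOLLOW(S) starts with {$}.
FIRST(A) = {z}
FIRST(B) = {x, z}
FIRST(S) = {x, z}
FOLLOW(A) = {x, z}
FOLLOW(B) = {$, y}
FOLLOW(S) = {$, y}
Therefore, FOLLOW(B) = {$, y}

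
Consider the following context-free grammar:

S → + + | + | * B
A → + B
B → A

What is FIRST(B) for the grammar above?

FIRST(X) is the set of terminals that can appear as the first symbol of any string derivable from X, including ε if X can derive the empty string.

We compute FIRST(B) using the standard algorithm.
FIRST(A) = {+}
FIRST(B) = {+}
FIRST(S) = {*, +}
Therefore, FIRST(B) = {+}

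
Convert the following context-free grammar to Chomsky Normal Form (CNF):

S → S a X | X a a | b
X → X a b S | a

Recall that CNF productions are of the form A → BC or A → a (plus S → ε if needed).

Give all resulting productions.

TA → a; S → b; TB → b; X → a; S → S X0; X0 → TA X; S → X X1; X1 → TA TA; X → X X2; X2 → TA X3; X3 → TB S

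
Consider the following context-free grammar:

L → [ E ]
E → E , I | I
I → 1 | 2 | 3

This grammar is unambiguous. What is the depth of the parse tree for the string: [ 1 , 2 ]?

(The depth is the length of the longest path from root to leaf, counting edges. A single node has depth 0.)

4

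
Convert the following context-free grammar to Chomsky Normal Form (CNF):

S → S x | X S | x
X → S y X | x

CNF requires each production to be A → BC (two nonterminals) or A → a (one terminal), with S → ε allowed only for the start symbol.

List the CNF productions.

TX → x; S → x; TY → y; X → x; S → S TX; S → X S; X → S X0; X0 → TY X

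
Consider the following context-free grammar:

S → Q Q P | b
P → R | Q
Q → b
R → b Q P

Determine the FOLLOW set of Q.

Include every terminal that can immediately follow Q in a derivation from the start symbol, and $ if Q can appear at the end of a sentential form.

We compute FOLLOW(Q) using the standard algorithm.
FOLLOW(S) starts with {$}.
FIRST(P) = {b}
FIRST(Q) = {b}
FIRST(R) = {b}
FIRST(S) = {b}
FOLLOW(P) = {$}
FOLLOW(Q) = {$, b}
FOLLOW(R) = {$}
FOLLOW(S) = {$}
Therefore, FOLLOW(Q) = {$, b}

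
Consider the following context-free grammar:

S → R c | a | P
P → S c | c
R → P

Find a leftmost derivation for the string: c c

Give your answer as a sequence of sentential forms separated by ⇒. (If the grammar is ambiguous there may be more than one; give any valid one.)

S ⇒ P ⇒ S c ⇒ P c ⇒ c c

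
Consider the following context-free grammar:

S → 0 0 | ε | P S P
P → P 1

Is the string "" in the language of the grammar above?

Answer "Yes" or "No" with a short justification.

Yes - a valid derivation exists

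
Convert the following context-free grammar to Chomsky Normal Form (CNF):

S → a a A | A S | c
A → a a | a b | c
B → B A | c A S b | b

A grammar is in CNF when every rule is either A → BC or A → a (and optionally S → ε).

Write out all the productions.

TA → a; S → c; TB → b; A → c; TC → c; B → b; S → TA X0; X0 → TA A; S → A S; A → TA TA; A → TA TB; B → B A; B → TC X1; X1 → A X2; X2 → S TB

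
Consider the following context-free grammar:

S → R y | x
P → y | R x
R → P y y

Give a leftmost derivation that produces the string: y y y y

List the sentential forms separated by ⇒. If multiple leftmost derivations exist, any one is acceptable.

S ⇒ R y ⇒ P y y y ⇒ y y y y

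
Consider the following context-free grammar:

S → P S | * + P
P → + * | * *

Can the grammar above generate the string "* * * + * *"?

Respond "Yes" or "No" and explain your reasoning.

Yes - a valid derivation exists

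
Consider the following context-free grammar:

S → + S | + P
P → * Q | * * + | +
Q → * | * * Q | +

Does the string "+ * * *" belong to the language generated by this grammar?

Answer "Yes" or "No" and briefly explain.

No - no valid derivation exists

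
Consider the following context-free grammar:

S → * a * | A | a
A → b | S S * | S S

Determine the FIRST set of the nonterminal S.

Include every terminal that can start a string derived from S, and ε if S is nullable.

We compute FIRST(S) using the standard algorithm.
FIRST(A) = {*, a, b}
FIRST(S) = {*, a, b}
Therefore, FIRST(S) = {*, a, b}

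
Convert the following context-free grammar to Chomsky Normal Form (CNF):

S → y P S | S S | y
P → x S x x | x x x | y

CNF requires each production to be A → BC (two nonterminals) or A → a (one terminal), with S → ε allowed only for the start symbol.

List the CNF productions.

TY → y; S → y; TX → x; P → y; S → TY X0; X0 → P S; S → S S; P → TX X1; X1 → S X2; X2 → TX TX; P → TX X3; X3 → TX TX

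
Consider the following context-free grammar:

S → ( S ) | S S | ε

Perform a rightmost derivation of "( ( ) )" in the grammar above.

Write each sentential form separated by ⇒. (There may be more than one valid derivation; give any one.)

S ⇒ ( S ) ⇒ ( ( S ) ) ⇒ ( ( ) )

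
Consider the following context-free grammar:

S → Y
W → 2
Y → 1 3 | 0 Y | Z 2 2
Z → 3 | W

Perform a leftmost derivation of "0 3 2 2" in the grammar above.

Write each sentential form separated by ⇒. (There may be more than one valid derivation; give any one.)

S ⇒ Y ⇒ 0 Y ⇒ 0 Z 2 2 ⇒ 0 3 2 2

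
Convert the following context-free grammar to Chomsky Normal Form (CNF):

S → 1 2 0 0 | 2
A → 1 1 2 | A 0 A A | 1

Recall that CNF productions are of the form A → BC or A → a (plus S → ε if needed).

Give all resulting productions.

T1 → 1; T2 → 2; T0 → 0; S → 2; A → 1; S → T1 X0; X0 → T2 X1; X1 → T0 T0; A → T1 X2; X2 → T1 T2; A → A X3; X3 → T0 X4; X4 → A A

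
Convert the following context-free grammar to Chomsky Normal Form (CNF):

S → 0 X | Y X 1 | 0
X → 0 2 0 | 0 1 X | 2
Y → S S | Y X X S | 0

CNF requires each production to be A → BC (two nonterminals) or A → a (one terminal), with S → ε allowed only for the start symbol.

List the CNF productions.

T0 → 0; T1 → 1; S → 0; T2 → 2; X → 2; Y → 0; S → T0 X; S → Y X0; X0 → X T1; X → T0 X1; X1 → T2 T0; X → T0 X2; X2 → T1 X; Y → S S; Y → Y X3; X3 → X X4; X4 → X S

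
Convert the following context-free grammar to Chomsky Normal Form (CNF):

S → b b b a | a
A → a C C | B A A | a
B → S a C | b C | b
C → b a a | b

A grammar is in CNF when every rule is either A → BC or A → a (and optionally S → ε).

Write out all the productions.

TB → b; TA → a; S → a; A → a; B → b; C → b; S → TB X0; X0 → TB X1; X1 → TB TA; A → TA X2; X2 → C C; A → B X3; X3 → A A; B → S X4; X4 → TA C; B → TB C; C → TB X5; X5 → TA TA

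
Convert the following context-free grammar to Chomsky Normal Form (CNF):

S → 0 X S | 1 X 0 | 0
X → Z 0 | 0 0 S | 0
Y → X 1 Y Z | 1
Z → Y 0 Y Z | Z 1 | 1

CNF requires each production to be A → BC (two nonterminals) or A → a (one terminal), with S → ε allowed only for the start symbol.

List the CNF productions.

T0 → 0; T1 → 1; S → 0; X → 0; Y → 1; Z → 1; S → T0 X0; X0 → X S; S → T1 X1; X1 → X T0; X → Z T0; X → T0 X2; X2 → T0 S; Y → X X3; X3 → T1 X4; X4 → Y Z; Z → Y X5; X5 → T0 X6; X6 → Y Z; Z → Z T1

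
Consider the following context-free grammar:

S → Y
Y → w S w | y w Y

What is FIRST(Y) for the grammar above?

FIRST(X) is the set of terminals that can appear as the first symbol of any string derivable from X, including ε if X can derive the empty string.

We compute FIRST(Y) using the standard algorithm.
FIRST(S) = {w, y}
FIRST(Y) = {w, y}
Therefore, FIRST(Y) = {w, y}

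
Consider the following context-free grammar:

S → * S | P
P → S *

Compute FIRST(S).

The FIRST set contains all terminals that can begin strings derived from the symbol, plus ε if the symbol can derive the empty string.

We compute FIRST(S) using the standard algorithm.
FIRST(P) = {*}
FIRST(S) = {*}
Therefore, FIRST(S) = {*}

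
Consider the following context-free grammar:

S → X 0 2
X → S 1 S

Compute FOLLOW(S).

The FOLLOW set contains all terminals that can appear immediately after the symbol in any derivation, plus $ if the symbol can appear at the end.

We compute FOLLOW(S) using the standard algorithm.
FOLLOW(S) starts with {$}.
FIRST(S) = {}
FIRST(X) = {}
FOLLOW(S) = {$, 0, 1}
FOLLOW(X) = {0}
Therefore, FOLLOW(S) = {$, 0, 1}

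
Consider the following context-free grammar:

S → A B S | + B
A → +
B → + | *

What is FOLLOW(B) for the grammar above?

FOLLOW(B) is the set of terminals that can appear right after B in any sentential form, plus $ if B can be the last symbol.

We compute FOLLOW(B) using the standard algorithm.
FOLLOW(S) starts with {$}.
FIRST(A) = {+}
FIRST(B) = {*, +}
FIRST(S) = {+}
FOLLOW(A) = {*, +}
FOLLOW(B) = {$, +}
FOLLOW(S) = {$}
Therefore, FOLLOW(B) = {$, +}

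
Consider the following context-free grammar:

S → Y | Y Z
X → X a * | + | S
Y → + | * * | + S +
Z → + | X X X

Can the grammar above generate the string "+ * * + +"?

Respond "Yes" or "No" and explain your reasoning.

Yes - a valid derivation exists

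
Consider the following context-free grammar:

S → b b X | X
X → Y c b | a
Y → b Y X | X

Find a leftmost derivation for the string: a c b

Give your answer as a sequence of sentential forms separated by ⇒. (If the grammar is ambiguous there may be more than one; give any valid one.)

S ⇒ X ⇒ Y c b ⇒ X c b ⇒ a c b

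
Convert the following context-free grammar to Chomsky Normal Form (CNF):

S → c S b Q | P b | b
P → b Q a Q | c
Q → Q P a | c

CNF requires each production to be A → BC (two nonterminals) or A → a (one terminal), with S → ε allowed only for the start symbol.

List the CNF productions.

TC → c; TB → b; S → b; TA → a; P → c; Q → c; S → TC X0; X0 → S X1; X1 → TB Q; S → P TB; P → TB X2; X2 → Q X3; X3 → TA Q; Q → Q X4; X4 → P TA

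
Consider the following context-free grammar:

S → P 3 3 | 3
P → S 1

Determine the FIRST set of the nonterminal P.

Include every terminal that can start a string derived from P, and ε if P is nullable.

We compute FIRST(P) using the standard algorithm.
FIRST(P) = {3}
FIRST(S) = {3}
Therefore, FIRST(P) = {3}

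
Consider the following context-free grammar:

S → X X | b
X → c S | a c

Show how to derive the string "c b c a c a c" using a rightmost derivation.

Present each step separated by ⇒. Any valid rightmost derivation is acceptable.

S ⇒ X X ⇒ X c S ⇒ X c X X ⇒ X c X a c ⇒ X c a c a c ⇒ c S c a c a c ⇒ c b c a c a c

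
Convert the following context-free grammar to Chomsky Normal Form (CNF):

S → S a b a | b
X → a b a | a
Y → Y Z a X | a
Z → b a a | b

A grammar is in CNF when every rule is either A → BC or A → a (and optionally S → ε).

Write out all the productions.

TA → a; TB → b; S → b; X → a; Y → a; Z → b; S → S X0; X0 → TA X1; X1 → TB TA; X → TA X2; X2 → TB TA; Y → Y X3; X3 → Z X4; X4 → TA X; Z → TB X5; X5 → TA TA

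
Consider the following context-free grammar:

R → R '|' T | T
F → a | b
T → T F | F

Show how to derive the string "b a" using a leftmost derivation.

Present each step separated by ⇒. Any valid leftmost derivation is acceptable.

R ⇒ T ⇒ T F ⇒ F F ⇒ b F ⇒ b a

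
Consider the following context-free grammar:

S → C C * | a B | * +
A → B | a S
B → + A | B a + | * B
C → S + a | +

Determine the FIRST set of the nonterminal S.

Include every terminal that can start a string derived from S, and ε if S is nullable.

We compute FIRST(S) using the standard algorithm.
FIRST(A) = {*, +, a}
FIRST(B) = {*, +}
FIRST(C) = {*, +, a}
FIRST(S) = {*, +, a}
Therefore, FIRST(S) = {*, +, a}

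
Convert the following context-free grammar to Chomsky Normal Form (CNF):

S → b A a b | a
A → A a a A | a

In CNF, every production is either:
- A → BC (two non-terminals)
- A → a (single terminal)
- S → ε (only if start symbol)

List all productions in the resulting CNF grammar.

TB → b; TA → a; S → a; A → a; S → TB X0; X0 → A X1; X1 → TA TB; A → A X2; X2 → TA X3; X3 → TA A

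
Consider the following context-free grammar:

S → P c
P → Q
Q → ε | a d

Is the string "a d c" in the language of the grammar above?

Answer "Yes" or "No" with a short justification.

Yes - a valid derivation exists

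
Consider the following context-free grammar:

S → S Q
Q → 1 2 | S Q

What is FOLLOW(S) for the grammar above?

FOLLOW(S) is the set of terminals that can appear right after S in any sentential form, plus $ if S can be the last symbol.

We compute FOLLOW(S) using the standard algorithm.
FOLLOW(S) starts with {$}.
FIRST(Q) = {1}
FIRST(S) = {}
FOLLOW(Q) = {$, 1}
FOLLOW(S) = {$, 1}
Therefore, FOLLOW(S) = {$, 1}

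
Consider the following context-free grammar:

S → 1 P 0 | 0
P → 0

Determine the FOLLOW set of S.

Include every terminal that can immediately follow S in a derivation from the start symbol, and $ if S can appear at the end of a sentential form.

We compute FOLLOW(S) using the standard algorithm.
FOLLOW(S) starts with {$}.
FIRST(P) = {0}
FIRST(S) = {0, 1}
FOLLOW(P) = {0}
FOLLOW(S) = {$}
Therefore, FOLLOW(S) = {$}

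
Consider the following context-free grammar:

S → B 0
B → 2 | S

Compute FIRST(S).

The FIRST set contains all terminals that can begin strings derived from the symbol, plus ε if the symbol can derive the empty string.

We compute FIRST(S) using the standard algorithm.
FIRST(B) = {2}
FIRST(S) = {2}
Therefore, FIRST(S) = {2}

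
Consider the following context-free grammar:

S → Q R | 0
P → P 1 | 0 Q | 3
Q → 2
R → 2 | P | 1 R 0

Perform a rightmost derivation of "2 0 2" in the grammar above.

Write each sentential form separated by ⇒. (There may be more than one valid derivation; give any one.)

S ⇒ Q R ⇒ Q P ⇒ Q 0 Q ⇒ Q 0 2 ⇒ 2 0 2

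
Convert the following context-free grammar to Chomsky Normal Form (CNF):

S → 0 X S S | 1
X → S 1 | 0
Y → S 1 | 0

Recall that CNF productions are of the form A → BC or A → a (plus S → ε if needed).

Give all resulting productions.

T0 → 0; S → 1; T1 → 1; X → 0; Y → 0; S → T0 X0; X0 → X X1; X1 → S S; X → S T1; Y → S T1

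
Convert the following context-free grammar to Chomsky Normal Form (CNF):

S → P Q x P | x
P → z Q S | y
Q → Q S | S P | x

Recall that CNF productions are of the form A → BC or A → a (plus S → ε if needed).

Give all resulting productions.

TX → x; S → x; TZ → z; P → y; Q → x; S → P X0; X0 → Q X1; X1 → TX P; P → TZ X2; X2 → Q S; Q → Q S; Q → S P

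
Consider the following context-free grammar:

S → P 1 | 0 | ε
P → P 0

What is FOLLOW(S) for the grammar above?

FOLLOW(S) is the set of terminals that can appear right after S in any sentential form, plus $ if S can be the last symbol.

We compute FOLLOW(S) using the standard algorithm.
FOLLOW(S) starts with {$}.
FIRST(P) = {}
FIRST(S) = {0, ε}
FOLLOW(P) = {0, 1}
FOLLOW(S) = {$}
Therefore, FOLLOW(S) = {$}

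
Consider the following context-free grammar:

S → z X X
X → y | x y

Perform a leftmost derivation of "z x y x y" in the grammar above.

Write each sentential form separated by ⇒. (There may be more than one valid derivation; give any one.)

S ⇒ z X X ⇒ z x y X ⇒ z x y x y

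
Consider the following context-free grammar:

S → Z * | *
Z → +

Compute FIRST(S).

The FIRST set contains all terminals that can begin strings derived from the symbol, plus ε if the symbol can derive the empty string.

We compute FIRST(S) using the standard algorithm.
FIRST(S) = {*, +}
FIRST(Z) = {+}
Therefore, FIRST(S) = {*, +}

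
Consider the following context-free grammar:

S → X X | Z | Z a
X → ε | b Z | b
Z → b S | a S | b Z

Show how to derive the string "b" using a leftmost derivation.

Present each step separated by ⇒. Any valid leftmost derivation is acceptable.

S ⇒ X X ⇒ X ⇒ b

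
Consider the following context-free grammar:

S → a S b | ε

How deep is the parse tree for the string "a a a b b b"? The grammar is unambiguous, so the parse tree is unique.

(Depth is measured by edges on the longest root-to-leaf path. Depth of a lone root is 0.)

4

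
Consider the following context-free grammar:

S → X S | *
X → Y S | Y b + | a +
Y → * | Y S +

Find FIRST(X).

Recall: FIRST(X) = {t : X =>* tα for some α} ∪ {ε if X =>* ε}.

We compute FIRST(X) using the standard algorithm.
FIRST(S) = {*, a}
FIRST(X) = {*, a}
FIRST(Y) = {*}
Therefore, FIRST(X) = {*, a}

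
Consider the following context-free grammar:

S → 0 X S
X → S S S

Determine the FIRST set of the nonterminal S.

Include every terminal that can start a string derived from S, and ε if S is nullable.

We compute FIRST(S) using the standard algorithm.
FIRST(S) = {0}
FIRST(X) = {0}
Therefore, FIRST(S) = {0}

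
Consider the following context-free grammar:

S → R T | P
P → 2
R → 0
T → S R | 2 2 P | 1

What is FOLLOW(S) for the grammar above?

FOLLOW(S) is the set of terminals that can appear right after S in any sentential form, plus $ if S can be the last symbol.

We compute FOLLOW(S) using the standard algorithm.
FOLLOW(S) starts with {$}.
FIRST(P) = {2}
FIRST(R) = {0}
FIRST(S) = {0, 2}
FIRST(T) = {0, 1, 2}
FOLLOW(P) = {$, 0}
FOLLOW(R) = {$, 0, 1, 2}
FOLLOW(S) = {$, 0}
FOLLOW(T) = {$, 0}
Therefore, FOLLOW(S) = {$, 0}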